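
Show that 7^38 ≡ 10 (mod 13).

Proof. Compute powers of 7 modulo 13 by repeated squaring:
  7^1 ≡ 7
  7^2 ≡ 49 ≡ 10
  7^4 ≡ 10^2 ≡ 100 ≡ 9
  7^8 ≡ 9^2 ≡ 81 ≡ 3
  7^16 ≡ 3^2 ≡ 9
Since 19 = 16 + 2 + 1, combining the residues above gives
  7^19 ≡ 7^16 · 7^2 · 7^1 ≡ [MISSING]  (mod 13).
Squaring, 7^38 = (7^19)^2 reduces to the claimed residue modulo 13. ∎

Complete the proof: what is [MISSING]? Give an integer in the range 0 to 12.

6

Multiply the listed residues: 9 · 10 · 7 = 90 → 630.
Reducing modulo 13: 630 = 48·13 + 6, so 7^19 ≡ 6.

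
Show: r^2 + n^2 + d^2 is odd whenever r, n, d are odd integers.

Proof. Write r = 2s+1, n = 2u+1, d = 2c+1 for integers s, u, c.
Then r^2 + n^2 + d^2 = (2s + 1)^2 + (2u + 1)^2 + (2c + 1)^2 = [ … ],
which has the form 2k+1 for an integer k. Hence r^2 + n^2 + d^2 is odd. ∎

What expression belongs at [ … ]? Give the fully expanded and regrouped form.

2(2c^2 + 2c + 2s^2 + 2s + 2u^2 + 2u + 1) + 1

(2s + 1)^2 + (2u + 1)^2 + (2c + 1)^2 = 4c^2 + 4c + 4s^2 + 4s + 4u^2 + 4u + 3
= 2(2c^2 + 2c + 2s^2 + 2s + 2u^2 + 2u + 1) + 1.
Since 2c^2 + 2c + 2s^2 + 2s + 2u^2 + 2u + 1 is an integer, the sum of squares is of the form 2k+1 for an integer k.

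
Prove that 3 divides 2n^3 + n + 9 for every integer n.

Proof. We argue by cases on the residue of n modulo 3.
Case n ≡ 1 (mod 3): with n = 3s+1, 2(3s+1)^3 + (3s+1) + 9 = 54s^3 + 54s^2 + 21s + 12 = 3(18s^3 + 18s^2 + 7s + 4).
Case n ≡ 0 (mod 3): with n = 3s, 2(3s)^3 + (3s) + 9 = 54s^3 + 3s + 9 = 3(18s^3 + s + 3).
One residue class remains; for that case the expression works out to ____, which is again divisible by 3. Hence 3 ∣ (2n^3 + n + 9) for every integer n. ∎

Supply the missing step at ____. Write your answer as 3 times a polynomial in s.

3(18s^3 + 36s^2 + 25s + 9)

The residues treated are {1, 0}, so the missing case is n ≡ 2 (mod 3); write n = 3s+2.
Then 2(3s+2)^3 + (3s+2) + 9 = 54s^3 + 108s^2 + 75s + 27 = 3(18s^3 + 36s^2 + 25s + 9).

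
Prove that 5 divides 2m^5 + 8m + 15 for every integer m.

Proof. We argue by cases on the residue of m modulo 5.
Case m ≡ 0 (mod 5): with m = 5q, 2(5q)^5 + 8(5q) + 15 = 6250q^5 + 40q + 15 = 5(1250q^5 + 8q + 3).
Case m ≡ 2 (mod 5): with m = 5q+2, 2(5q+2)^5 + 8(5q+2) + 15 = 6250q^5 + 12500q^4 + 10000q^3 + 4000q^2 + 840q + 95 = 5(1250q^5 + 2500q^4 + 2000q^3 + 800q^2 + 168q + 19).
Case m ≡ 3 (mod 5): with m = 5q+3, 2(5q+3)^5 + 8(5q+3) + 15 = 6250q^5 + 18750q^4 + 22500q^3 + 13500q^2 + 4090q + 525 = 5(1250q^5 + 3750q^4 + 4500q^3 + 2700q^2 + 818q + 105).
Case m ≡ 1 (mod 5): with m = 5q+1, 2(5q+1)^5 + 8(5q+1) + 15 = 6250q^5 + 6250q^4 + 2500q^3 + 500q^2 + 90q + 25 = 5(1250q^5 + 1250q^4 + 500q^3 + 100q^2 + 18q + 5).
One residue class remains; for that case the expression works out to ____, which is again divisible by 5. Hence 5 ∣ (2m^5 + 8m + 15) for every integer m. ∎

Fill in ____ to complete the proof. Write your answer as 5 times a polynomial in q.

The residues treated are {0, 2, 3, 1}, so the missing case is m ≡ 4 (mod 5); write m = 5q+4.
Then 2(5q+4)^5 + 8(5q+4) + 15 = 6250q^5 + 25000q^4 + 40000q^3 + 32000q^2 + 12840q + 2095 = 5(1250q^5 + 5000q^4 + 8000q^3 + 6400q^2 + 2568q + 419).

5(1250q^5 + 5000q^4 + 8000q^3 + 6400q^2 + 2568q + 419)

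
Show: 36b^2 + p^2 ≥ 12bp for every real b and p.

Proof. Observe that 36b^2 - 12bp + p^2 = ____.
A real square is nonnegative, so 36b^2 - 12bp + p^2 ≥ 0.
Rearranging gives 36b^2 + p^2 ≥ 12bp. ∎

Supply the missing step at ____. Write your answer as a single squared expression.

(6b - p)^2

The leading and trailing coefficients are 6^2 and 1^2, and 12 = 2·6·1, so the trinomial is (6b - p)^2.
Hence 36b^2 - 12bp + p^2 ≥ 0.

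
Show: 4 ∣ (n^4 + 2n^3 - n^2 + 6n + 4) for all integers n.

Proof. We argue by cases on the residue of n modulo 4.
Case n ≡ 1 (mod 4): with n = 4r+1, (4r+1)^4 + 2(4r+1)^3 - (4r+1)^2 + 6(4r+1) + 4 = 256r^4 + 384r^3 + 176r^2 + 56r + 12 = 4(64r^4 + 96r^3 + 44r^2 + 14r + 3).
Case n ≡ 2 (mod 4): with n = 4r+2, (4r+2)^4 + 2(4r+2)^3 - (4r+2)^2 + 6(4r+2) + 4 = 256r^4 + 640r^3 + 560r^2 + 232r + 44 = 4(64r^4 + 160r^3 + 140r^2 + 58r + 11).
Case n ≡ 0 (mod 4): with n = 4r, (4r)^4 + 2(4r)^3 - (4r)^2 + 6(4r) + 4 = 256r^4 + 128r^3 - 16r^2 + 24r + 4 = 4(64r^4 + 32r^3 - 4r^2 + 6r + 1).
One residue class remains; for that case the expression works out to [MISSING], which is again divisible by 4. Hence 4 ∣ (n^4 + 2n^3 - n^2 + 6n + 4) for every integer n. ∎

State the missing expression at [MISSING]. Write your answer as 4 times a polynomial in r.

Only n ≡ 3 (mod 4) is unaccounted for. Put n = 4r+3:
(4r+3)^4 + 2(4r+3)^3 - (4r+3)^2 + 6(4r+3) + 4 expands to 256r^4 + 896r^3 + 1136r^2 + 648r + 148,
and factoring out 4 leaves 4(64r^4 + 224r^3 + 284r^2 + 162r + 37).

4(64r^4 + 224r^3 + 284r^2 + 162r + 37)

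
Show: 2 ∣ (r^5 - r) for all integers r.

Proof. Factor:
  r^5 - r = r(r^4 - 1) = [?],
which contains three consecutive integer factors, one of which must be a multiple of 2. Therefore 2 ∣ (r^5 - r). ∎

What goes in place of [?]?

(r - 1)r(r + 1)(r^2 + 1)

r^4 - 1 = (r^2 - 1)(r^2 + 1), and r^2 - 1 = (r-1)(r+1).
So r(r^4 - 1) = (r - 1)r(r + 1)(r^2 + 1).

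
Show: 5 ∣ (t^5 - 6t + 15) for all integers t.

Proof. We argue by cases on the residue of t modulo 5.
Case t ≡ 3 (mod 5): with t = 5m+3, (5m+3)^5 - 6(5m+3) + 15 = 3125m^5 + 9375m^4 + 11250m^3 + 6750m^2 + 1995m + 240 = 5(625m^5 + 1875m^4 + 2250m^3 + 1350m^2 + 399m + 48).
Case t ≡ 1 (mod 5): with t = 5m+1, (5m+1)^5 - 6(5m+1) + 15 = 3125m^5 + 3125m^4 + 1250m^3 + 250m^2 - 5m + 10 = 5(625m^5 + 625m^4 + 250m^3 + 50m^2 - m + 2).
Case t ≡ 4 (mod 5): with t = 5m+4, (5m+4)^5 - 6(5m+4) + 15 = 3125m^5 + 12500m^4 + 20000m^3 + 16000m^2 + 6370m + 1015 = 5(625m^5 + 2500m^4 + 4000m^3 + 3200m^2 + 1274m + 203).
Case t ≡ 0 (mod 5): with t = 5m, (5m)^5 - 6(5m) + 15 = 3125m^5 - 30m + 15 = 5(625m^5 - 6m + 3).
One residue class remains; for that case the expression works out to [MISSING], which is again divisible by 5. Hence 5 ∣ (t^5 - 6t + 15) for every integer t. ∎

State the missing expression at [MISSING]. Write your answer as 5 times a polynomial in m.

The residues treated are {3, 1, 4, 0}, so the missing case is t ≡ 2 (mod 5); write t = 5m+2.
Then (5m+2)^5 - 6(5m+2) + 15 = 3125m^5 + 6250m^4 + 5000m^3 + 2000m^2 + 370m + 35 = 5(625m^5 + 1250m^4 + 1000m^3 + 400m^2 + 74m + 7).

5(625m^5 + 1250m^4 + 1000m^3 + 400m^2 + 74m + 7)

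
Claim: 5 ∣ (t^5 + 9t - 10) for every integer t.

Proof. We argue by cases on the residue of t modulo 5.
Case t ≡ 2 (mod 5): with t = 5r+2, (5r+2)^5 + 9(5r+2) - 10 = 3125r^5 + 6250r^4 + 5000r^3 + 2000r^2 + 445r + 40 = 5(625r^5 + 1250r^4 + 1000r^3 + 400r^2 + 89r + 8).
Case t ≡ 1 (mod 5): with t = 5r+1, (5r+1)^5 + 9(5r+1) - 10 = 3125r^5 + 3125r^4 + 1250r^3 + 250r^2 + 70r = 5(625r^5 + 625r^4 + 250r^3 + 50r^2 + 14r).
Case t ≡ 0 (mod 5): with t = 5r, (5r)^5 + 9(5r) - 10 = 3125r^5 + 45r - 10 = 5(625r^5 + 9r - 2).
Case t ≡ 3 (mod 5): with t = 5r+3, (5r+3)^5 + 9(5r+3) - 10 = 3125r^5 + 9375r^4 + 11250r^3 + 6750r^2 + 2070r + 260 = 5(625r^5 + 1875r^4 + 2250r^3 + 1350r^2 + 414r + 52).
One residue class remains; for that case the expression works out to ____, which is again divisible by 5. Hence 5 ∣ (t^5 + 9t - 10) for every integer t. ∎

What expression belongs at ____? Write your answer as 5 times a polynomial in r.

The residues treated are {2, 1, 0, 3}, so the missing case is t ≡ 4 (mod 5); write t = 5r+4.
Then (5r+4)^5 + 9(5r+4) - 10 = 3125r^5 + 12500r^4 + 20000r^3 + 16000r^2 + 6445r + 1050 = 5(625r^5 + 2500r^4 + 4000r^3 + 3200r^2 + 1289r + 210).

5(625r^5 + 2500r^4 + 4000r^3 + 3200r^2 + 1289r + 210)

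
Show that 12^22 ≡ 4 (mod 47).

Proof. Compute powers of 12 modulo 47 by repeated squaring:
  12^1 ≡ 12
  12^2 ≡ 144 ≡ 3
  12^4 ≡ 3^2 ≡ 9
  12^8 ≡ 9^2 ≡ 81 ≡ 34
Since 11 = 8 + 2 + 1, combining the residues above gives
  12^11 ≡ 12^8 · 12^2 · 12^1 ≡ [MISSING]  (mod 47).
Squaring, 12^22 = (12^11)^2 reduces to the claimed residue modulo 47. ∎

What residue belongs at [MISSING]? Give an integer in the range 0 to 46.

2

Multiply the listed residues: 34 · 3 · 12 = 102 → 1224.
Reducing modulo 47: 1224 = 26·47 + 2, so 12^11 ≡ 2.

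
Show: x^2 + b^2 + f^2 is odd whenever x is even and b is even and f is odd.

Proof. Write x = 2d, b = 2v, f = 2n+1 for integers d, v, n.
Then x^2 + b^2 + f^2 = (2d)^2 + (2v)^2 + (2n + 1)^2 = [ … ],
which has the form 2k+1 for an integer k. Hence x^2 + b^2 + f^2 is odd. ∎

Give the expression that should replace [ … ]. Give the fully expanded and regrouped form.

Expanding: (2d)^2 + (2v)^2 + (2n + 1)^2 = 4d^2 + 4n^2 + 4n + 4v^2 + 1.
Every term except the constant is even, so this is 2(2d^2 + 2n^2 + 2n + 2v^2) + 1,
and 2d^2 + 2n^2 + 2n + 2v^2 ∈ ℤ gives the required form.

2(2d^2 + 2n^2 + 2n + 2v^2) + 1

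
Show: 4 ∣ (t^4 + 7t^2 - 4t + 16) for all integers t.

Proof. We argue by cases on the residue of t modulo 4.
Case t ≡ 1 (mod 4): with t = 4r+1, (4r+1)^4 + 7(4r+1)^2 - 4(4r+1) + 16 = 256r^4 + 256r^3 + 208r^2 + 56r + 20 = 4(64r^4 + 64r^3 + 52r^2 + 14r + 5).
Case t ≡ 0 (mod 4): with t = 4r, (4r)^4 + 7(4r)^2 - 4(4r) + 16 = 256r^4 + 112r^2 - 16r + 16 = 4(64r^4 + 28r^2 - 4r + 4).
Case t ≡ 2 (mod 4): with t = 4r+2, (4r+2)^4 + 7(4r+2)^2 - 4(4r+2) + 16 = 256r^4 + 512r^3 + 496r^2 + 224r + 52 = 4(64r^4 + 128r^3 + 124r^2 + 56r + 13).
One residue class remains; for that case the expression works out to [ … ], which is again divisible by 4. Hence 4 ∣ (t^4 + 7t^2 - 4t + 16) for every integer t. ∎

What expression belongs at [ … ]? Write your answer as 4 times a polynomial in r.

The residues treated are {1, 0, 2}, so the missing case is t ≡ 3 (mod 4); write t = 4r+3.
Then (4r+3)^4 + 7(4r+3)^2 - 4(4r+3) + 16 = 256r^4 + 768r^3 + 976r^2 + 584r + 148 = 4(64r^4 + 192r^3 + 244r^2 + 146r + 37).

4(64r^4 + 192r^3 + 244r^2 + 146r + 37)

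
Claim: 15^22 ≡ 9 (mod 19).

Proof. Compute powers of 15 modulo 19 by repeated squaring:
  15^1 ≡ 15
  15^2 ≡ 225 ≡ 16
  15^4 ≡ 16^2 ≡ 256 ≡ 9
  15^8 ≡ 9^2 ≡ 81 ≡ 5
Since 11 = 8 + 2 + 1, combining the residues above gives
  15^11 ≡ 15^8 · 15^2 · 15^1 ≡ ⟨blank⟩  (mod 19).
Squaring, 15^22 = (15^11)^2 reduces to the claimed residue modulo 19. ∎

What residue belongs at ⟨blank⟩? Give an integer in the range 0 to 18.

3

Multiply the listed residues: 5 · 16 · 15 = 80 → 1200.
Reducing modulo 19: 1200 = 63·19 + 3, so 15^11 ≡ 3.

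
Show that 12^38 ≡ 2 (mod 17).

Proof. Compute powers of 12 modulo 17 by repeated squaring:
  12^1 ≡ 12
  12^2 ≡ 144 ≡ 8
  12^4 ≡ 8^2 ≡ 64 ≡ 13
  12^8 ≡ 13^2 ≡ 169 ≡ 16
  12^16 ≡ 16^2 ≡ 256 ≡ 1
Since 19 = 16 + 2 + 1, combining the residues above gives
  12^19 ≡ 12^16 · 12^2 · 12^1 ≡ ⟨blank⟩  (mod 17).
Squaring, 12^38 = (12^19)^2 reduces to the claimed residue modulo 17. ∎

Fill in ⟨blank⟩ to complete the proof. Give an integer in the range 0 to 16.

Multiply the listed residues: 1 · 8 · 12 = 8 → 96.
Reducing modulo 17: 96 = 5·17 + 11, so 12^19 ≡ 11.

11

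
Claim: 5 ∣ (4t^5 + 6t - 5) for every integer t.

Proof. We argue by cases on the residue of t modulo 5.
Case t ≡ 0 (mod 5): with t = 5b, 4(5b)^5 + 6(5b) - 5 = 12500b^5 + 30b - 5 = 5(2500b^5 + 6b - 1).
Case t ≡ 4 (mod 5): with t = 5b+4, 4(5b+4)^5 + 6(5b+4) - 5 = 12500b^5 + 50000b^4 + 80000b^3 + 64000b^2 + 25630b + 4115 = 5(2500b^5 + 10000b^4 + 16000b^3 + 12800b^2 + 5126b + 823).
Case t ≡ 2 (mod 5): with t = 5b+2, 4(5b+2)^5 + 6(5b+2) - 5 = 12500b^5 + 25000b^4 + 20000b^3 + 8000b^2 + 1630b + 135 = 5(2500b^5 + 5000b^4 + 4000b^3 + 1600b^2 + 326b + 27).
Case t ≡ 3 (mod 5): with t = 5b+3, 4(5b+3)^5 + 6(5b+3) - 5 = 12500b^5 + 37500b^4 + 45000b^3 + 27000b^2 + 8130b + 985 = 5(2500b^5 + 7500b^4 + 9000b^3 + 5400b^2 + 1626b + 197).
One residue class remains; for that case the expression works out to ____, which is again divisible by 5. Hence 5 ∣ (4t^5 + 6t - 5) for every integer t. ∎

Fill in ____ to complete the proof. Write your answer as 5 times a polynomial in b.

Only t ≡ 1 (mod 5) is unaccounted for. Put t = 5b+1:
4(5b+1)^5 + 6(5b+1) - 5 expands to 12500b^5 + 12500b^4 + 5000b^3 + 1000b^2 + 130b + 5,
and factoring out 5 leaves 5(2500b^5 + 2500b^4 + 1000b^3 + 200b^2 + 26b + 1).

5(2500b^5 + 2500b^4 + 1000b^3 + 200b^2 + 26b + 1)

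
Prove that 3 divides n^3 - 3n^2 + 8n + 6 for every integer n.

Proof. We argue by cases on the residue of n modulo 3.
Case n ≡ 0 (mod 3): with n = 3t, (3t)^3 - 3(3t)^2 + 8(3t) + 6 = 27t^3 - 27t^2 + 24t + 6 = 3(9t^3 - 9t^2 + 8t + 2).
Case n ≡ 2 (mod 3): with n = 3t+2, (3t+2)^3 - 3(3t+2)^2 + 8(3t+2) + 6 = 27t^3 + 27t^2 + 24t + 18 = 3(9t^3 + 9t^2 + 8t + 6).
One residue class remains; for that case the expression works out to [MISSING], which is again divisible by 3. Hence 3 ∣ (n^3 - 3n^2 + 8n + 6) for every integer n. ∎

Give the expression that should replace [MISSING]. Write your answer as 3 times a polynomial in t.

The residues treated are {0, 2}, so the missing case is n ≡ 1 (mod 3); write n = 3t+1.
Then (3t+1)^3 - 3(3t+1)^2 + 8(3t+1) + 6 = 27t^3 + 15t + 12 = 3(9t^3 + 5t + 4).

3(9t^3 + 5t + 4)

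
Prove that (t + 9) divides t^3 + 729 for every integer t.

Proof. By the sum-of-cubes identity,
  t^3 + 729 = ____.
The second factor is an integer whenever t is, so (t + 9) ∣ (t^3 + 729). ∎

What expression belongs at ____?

Polynomial division of t^3 + 729 by t + 9 leaves remainder 0 and quotient t^2 - 9t + 81.
Hence t^3 + 729 = (t + 9)(t^2 - 9t + 81).

(t + 9)(t^2 - 9t + 81)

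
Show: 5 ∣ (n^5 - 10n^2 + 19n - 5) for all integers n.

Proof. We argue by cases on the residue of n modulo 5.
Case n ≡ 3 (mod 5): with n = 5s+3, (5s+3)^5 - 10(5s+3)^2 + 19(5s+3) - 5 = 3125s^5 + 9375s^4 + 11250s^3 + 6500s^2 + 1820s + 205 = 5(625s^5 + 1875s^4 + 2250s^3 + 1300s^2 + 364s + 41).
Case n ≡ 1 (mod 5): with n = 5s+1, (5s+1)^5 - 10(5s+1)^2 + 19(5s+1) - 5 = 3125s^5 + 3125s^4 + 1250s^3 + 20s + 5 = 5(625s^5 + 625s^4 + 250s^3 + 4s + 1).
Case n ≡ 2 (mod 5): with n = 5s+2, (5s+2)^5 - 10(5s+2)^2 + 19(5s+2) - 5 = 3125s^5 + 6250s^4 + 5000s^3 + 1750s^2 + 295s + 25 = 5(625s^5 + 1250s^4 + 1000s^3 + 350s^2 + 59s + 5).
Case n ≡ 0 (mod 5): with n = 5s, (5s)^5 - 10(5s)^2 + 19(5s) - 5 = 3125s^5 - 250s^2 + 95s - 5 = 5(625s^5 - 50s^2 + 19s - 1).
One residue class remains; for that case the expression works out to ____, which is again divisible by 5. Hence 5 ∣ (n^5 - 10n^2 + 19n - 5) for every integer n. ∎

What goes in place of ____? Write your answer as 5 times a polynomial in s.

Only n ≡ 4 (mod 5) is unaccounted for. Put n = 5s+4:
(5s+4)^5 - 10(5s+4)^2 + 19(5s+4) - 5 expands to 3125s^5 + 12500s^4 + 20000s^3 + 15750s^2 + 6095s + 935,
and factoring out 5 leaves 5(625s^5 + 2500s^4 + 4000s^3 + 3150s^2 + 1219s + 187).

5(625s^5 + 2500s^4 + 4000s^3 + 3150s^2 + 1219s + 187)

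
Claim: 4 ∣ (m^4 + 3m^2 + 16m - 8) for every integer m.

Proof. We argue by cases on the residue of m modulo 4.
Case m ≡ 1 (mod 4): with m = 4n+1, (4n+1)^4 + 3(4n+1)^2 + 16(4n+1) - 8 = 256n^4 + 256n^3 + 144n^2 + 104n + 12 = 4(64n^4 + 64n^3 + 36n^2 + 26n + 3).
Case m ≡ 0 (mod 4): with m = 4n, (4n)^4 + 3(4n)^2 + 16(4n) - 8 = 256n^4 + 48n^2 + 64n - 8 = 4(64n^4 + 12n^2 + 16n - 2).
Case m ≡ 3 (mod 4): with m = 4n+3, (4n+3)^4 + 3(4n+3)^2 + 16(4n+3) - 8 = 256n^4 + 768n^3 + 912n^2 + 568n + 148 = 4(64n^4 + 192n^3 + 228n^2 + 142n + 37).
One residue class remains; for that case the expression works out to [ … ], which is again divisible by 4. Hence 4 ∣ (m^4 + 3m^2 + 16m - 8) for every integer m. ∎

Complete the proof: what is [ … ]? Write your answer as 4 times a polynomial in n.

4(64n^4 + 128n^3 + 108n^2 + 60n + 13)

The residues treated are {1, 0, 3}, so the missing case is m ≡ 2 (mod 4); write m = 4n+2.
Then (4n+2)^4 + 3(4n+2)^2 + 16(4n+2) - 8 = 256n^4 + 512n^3 + 432n^2 + 240n + 52 = 4(64n^4 + 128n^3 + 108n^2 + 60n + 13).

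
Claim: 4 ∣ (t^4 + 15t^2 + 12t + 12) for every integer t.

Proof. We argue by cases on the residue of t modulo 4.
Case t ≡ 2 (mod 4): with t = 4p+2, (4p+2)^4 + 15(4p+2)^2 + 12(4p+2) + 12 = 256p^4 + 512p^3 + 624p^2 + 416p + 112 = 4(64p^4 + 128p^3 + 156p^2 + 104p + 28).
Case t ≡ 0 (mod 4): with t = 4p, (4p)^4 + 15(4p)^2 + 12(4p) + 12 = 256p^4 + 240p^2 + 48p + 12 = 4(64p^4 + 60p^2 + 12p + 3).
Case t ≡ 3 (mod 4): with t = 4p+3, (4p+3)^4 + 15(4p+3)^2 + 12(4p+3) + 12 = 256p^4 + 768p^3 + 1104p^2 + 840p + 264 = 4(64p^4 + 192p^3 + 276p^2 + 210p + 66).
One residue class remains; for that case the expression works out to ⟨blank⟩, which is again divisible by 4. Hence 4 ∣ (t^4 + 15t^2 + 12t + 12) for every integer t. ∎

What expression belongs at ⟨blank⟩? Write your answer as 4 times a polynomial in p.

Only t ≡ 1 (mod 4) is unaccounted for. Put t = 4p+1:
(4p+1)^4 + 15(4p+1)^2 + 12(4p+1) + 12 expands to 256p^4 + 256p^3 + 336p^2 + 184p + 40,
and factoring out 4 leaves 4(64p^4 + 64p^3 + 84p^2 + 46p + 10).

4(64p^4 + 64p^3 + 84p^2 + 46p + 10)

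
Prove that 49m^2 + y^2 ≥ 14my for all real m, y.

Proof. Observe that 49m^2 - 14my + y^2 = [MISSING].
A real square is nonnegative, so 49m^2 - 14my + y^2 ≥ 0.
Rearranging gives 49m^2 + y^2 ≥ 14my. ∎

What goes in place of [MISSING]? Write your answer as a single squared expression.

(7m - y)^2

49m^2 - 14my + y^2 is a perfect-square trinomial: the outer terms are (7m)^2 and (y)^2, and the cross term is -2·7m·y.
So 49m^2 - 14my + y^2 = (7m - y)^2 ≥ 0.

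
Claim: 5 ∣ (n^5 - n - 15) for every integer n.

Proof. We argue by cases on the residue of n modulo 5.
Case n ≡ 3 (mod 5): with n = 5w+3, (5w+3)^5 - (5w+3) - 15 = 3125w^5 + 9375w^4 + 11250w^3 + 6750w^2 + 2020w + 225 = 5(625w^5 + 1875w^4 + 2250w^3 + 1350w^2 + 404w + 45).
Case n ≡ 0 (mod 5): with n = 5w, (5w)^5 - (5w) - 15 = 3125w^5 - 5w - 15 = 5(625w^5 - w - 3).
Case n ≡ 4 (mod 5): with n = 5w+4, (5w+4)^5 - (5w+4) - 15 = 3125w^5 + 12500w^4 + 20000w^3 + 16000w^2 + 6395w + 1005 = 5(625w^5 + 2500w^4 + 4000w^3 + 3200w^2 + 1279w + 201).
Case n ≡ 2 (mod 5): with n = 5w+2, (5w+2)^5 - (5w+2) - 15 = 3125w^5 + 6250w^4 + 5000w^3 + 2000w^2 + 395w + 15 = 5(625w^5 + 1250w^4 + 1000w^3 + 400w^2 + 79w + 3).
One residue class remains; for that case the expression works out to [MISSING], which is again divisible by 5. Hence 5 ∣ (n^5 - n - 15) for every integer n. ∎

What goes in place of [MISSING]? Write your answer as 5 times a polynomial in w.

Only n ≡ 1 (mod 5) is unaccounted for. Put n = 5w+1:
(5w+1)^5 - (5w+1) - 15 expands to 3125w^5 + 3125w^4 + 1250w^3 + 250w^2 + 20w - 15,
and factoring out 5 leaves 5(625w^5 + 625w^4 + 250w^3 + 50w^2 + 4w - 3).

5(625w^5 + 625w^4 + 250w^3 + 50w^2 + 4w - 3)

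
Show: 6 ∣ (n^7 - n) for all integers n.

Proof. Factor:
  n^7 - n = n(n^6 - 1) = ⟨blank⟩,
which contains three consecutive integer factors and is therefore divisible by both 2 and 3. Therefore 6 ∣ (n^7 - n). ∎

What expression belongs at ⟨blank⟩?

(n - 1)n(n + 1)(n^4 + n^2 + 1)

n^6 - 1 = (n^2 - 1)(n^4 + n^2 + 1), and n^2 - 1 = (n-1)(n+1).
So n(n^6 - 1) = (n - 1)n(n + 1)(n^4 + n^2 + 1).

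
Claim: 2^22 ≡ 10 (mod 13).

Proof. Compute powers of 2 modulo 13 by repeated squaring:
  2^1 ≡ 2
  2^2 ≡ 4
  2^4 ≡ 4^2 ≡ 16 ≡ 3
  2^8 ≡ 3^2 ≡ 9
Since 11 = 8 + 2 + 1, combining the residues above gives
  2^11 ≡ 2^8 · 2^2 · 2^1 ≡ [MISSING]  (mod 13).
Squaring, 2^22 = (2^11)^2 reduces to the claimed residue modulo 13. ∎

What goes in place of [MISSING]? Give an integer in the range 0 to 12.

7

2^8 · 2^2 · 2^1 ≡ 9 · 4 · 2 = 72.
72 mod 13 = 7, so 2^11 ≡ 7 (mod 13).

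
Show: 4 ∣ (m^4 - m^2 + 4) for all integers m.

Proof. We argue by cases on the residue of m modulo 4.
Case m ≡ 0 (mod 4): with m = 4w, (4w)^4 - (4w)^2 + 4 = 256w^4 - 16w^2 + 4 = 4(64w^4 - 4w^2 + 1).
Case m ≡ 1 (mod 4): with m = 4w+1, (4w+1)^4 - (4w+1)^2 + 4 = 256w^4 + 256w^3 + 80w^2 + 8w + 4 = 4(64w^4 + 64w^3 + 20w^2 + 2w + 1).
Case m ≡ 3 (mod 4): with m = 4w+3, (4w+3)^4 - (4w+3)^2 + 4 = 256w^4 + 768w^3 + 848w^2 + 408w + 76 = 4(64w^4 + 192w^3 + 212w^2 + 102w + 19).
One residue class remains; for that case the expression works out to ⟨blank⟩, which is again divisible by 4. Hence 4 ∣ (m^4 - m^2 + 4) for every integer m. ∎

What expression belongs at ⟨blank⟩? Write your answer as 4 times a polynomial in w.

Only m ≡ 2 (mod 4) is unaccounted for. Put m = 4w+2:
(4w+2)^4 - (4w+2)^2 + 4 expands to 256w^4 + 512w^3 + 368w^2 + 112w + 16,
and factoring out 4 leaves 4(64w^4 + 128w^3 + 92w^2 + 28w + 4).

4(64w^4 + 128w^3 + 92w^2 + 28w + 4)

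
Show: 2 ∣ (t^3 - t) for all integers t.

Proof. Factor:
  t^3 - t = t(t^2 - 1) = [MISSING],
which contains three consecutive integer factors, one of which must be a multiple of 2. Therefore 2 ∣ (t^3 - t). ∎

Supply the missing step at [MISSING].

t(t^2 - 1) = t(t - 1)(t + 1) = (t - 1)t(t + 1).
These three factors are consecutive integers, so their product is divisible by 2.

(t - 1)t(t + 1)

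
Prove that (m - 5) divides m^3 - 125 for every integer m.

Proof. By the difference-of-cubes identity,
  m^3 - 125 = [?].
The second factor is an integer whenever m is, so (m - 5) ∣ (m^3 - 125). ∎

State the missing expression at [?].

(m - 5)(m^2 + 5m + 25)

a^3 - b^3 = (a - b)(a^2 + ab + b^2). With a = m, b = 5:
m^3 - 125 = (m - 5)(m^2 + 5m + 25).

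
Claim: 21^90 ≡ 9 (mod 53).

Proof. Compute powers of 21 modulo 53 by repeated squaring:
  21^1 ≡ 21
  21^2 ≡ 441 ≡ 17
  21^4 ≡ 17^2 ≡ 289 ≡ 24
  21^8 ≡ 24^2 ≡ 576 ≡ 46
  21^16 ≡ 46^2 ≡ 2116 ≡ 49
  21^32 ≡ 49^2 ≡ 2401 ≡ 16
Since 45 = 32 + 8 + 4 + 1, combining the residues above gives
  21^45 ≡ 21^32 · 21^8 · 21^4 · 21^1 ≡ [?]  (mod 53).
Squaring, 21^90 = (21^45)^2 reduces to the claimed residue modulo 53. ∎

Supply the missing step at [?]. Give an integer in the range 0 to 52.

Multiply the listed residues: 16 · 46 · 24 · 21 = 736 → 17664 → 370944.
Reducing modulo 53: 370944 = 6998·53 + 50, so 21^45 ≡ 50.

50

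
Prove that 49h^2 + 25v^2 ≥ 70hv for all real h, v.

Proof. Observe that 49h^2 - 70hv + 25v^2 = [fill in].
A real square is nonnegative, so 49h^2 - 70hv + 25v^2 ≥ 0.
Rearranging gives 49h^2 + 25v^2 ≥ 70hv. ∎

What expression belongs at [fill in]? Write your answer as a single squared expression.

(7h - 5v)^2

The leading and trailing coefficients are 7^2 and 5^2, and 70 = 2·7·5, so the trinomial is (7h - 5v)^2.
Hence 49h^2 - 70hv + 25v^2 ≥ 0.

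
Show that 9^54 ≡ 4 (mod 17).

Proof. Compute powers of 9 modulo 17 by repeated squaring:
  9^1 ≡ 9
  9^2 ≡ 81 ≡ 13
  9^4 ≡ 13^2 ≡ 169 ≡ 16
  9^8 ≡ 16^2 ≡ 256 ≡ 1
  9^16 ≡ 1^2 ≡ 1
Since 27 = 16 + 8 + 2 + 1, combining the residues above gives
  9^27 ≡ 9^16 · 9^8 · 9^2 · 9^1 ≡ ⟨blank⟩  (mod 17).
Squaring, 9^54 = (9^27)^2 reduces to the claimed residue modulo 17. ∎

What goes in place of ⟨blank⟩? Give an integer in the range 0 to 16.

15

Multiply the listed residues: 1 · 1 · 13 · 9 = 1 → 13 → 117.
Reducing modulo 17: 117 = 6·17 + 15, so 9^27 ≡ 15.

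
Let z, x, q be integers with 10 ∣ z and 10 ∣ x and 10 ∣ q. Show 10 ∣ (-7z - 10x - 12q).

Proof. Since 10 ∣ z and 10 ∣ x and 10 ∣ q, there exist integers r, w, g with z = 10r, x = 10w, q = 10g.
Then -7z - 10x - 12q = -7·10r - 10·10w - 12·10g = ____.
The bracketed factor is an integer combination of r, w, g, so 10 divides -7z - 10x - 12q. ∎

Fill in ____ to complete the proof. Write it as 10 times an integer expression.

10(-12g - 7r - 10w)

Pull the common 10 out of every term: -7·10r - 10·10w - 12·10g = 10(-12g - 7r - 10w).
-12g - 7r - 10w is an integer, which exhibits the divisibility.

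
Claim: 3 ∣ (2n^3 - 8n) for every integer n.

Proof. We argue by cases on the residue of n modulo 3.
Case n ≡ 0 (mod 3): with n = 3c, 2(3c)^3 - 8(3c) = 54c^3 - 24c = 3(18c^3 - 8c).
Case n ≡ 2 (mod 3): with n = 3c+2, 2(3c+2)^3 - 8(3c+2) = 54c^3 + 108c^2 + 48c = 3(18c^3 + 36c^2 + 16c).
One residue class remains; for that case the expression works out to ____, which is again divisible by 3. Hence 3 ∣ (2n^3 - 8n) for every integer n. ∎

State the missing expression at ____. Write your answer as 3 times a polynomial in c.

The residues treated are {0, 2}, so the missing case is n ≡ 1 (mod 3); write n = 3c+1.
Then 2(3c+1)^3 - 8(3c+1) = 54c^3 + 54c^2 - 6c - 6 = 3(18c^3 + 18c^2 - 2c - 2).

3(18c^3 + 18c^2 - 2c - 2)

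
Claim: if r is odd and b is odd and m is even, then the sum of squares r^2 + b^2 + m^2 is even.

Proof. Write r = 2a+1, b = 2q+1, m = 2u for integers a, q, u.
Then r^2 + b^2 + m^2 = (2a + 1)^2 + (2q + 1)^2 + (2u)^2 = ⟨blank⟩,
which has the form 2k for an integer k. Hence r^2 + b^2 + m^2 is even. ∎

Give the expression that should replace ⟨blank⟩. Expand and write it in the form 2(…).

(2a + 1)^2 + (2q + 1)^2 + (2u)^2 = 4a^2 + 4a + 4q^2 + 4q + 4u^2 + 2
= 2(2a^2 + 2a + 2q^2 + 2q + 2u^2 + 1).
Since 2a^2 + 2a + 2q^2 + 2q + 2u^2 + 1 is an integer, the sum of squares is of the form 2k for an integer k.

2(2a^2 + 2a + 2q^2 + 2q + 2u^2 + 1)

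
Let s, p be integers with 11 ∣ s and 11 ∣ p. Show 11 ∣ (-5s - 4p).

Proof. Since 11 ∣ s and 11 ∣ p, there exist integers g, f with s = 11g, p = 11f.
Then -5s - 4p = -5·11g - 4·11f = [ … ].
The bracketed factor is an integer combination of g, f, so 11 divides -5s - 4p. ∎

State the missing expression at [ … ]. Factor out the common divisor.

Each term has a factor of 11: -5·11g - 4·11f = 11·(-4f - 5g).
Since -4f - 5g is an integer, 11 ∣ (-5s - 4p).

11(-4f - 5g)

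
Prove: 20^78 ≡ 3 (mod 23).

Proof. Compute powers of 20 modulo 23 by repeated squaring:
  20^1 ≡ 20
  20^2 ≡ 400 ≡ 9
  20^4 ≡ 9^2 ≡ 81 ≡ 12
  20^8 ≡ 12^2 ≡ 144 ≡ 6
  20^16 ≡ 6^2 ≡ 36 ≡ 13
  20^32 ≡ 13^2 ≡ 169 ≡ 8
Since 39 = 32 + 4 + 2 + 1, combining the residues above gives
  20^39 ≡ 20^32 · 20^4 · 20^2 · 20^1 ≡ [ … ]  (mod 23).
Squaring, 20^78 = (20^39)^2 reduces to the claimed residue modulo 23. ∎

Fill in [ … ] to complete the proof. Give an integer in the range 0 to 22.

Multiply the listed residues: 8 · 12 · 9 · 20 = 96 → 864 → 17280.
Reducing modulo 23: 17280 = 751·23 + 7, so 20^39 ≡ 7.

7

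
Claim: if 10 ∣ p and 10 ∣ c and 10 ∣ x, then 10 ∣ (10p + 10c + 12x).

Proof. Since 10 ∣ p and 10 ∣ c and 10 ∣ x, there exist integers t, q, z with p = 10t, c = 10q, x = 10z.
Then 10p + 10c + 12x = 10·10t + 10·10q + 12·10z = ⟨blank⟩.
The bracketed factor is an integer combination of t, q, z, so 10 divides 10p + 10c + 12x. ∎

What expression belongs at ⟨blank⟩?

Pull the common 10 out of every term: 10·10t + 10·10q + 12·10z = 10(10q + 10t + 12z).
10q + 10t + 12z is an integer, which exhibits the divisibility.

10(10q + 10t + 12z)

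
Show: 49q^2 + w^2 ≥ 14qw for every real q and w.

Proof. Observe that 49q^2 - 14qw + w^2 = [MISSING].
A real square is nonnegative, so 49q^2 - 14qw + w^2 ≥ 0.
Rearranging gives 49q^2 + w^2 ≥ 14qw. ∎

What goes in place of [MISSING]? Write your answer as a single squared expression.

(7q - w)^2

49q^2 - 14qw + w^2 is a perfect-square trinomial: the outer terms are (7q)^2 and (w)^2, and the cross term is -2·7q·w.
So 49q^2 - 14qw + w^2 = (7q - w)^2 ≥ 0.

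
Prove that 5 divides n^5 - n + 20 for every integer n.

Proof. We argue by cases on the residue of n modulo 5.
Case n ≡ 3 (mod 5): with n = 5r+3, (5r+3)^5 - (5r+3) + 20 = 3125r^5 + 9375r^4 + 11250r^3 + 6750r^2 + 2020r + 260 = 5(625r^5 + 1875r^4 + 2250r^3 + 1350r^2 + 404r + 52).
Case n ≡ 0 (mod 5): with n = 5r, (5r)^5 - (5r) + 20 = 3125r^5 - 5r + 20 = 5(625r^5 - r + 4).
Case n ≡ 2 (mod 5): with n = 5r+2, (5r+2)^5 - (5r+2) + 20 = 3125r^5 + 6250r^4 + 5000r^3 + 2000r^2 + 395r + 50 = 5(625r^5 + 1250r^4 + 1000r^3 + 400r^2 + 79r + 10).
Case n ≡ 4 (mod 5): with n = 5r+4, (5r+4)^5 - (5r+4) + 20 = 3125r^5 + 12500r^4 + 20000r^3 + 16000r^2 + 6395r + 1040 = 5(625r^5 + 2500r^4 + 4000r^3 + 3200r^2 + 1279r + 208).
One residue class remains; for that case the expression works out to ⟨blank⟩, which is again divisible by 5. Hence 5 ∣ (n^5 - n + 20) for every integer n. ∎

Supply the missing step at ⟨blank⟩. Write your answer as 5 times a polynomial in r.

5(625r^5 + 625r^4 + 250r^3 + 50r^2 + 4r + 4)

Only n ≡ 1 (mod 5) is unaccounted for. Put n = 5r+1:
(5r+1)^5 - (5r+1) + 20 expands to 3125r^5 + 3125r^4 + 1250r^3 + 250r^2 + 20r + 20,
and factoring out 5 leaves 5(625r^5 + 625r^4 + 250r^3 + 50r^2 + 4r + 4).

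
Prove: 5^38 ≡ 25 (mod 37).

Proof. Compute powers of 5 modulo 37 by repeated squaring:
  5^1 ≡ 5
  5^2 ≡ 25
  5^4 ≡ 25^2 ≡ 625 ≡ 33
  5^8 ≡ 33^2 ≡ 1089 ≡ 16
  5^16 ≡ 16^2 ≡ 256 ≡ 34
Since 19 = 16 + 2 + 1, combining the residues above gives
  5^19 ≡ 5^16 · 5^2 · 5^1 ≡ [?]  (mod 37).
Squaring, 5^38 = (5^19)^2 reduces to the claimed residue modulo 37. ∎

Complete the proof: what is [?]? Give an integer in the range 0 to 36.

Multiply the listed residues: 34 · 25 · 5 = 850 → 4250.
Reducing modulo 37: 4250 = 114·37 + 32, so 5^19 ≡ 32.

32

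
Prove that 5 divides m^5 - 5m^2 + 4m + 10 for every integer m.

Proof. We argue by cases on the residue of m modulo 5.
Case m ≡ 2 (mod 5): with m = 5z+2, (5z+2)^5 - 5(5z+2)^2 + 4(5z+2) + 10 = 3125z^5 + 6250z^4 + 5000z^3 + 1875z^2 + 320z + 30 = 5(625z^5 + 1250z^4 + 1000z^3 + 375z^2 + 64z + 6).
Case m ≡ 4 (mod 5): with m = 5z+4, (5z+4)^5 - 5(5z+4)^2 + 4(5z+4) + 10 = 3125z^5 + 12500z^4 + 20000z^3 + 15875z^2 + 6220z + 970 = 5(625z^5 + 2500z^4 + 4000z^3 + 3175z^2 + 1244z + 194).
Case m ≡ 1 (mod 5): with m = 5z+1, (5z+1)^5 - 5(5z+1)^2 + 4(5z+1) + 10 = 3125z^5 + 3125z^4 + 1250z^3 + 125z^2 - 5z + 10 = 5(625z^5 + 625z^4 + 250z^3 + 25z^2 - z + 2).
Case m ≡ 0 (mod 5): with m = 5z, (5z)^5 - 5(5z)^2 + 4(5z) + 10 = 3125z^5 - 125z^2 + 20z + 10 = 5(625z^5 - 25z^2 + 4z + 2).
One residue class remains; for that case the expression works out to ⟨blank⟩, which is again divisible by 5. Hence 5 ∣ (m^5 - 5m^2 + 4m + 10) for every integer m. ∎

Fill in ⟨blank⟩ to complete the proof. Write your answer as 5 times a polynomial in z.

The residues treated are {2, 4, 1, 0}, so the missing case is m ≡ 3 (mod 5); write m = 5z+3.
Then (5z+3)^5 - 5(5z+3)^2 + 4(5z+3) + 10 = 3125z^5 + 9375z^4 + 11250z^3 + 6625z^2 + 1895z + 220 = 5(625z^5 + 1875z^4 + 2250z^3 + 1325z^2 + 379z + 44).

5(625z^5 + 1875z^4 + 2250z^3 + 1325z^2 + 379z + 44)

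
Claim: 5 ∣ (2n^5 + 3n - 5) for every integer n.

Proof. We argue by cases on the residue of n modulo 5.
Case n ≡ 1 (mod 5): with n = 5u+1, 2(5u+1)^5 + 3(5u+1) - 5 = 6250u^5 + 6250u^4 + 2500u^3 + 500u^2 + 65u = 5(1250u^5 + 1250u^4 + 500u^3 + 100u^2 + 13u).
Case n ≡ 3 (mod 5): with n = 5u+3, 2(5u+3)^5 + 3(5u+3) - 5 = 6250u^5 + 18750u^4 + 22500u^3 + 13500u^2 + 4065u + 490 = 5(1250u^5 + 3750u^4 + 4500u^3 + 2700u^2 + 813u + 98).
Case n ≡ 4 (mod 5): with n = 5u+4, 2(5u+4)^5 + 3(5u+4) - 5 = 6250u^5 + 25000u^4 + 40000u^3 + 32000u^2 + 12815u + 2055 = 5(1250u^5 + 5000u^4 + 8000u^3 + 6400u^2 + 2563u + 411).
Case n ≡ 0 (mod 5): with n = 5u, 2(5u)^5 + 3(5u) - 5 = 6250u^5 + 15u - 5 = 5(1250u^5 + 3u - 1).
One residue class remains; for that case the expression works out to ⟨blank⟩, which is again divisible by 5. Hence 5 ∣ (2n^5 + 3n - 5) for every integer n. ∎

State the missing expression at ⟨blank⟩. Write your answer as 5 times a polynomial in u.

The residues treated are {1, 3, 4, 0}, so the missing case is n ≡ 2 (mod 5); write n = 5u+2.
Then 2(5u+2)^5 + 3(5u+2) - 5 = 6250u^5 + 12500u^4 + 10000u^3 + 4000u^2 + 815u + 65 = 5(1250u^5 + 2500u^4 + 2000u^3 + 800u^2 + 163u + 13).

5(1250u^5 + 2500u^4 + 2000u^3 + 800u^2 + 163u + 13)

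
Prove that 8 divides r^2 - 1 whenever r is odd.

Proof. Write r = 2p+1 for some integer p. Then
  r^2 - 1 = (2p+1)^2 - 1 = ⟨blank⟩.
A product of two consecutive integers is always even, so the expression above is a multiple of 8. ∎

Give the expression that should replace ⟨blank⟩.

4p(p + 1)

(2p+1)^2 - 1 = 4p^2 + 4p + 1 - 1 = 4p^2 + 4p = 4p(p+1).
Since p and p+1 are consecutive, p(p+1) is even, and 4·(even) is a multiple of 8.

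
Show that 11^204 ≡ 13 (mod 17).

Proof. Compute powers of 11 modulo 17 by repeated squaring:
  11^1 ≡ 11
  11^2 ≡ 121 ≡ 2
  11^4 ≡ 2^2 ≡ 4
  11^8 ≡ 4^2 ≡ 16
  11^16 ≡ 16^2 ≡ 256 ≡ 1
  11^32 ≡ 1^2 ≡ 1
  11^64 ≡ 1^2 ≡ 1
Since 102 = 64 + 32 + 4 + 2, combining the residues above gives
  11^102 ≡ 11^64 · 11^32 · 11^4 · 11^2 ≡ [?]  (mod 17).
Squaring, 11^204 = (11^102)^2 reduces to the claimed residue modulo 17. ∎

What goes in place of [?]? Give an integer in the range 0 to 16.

11^64 · 11^32 · 11^4 · 11^2 ≡ 1 · 1 · 4 · 2 = 8.
8 mod 17 = 8, so 11^102 ≡ 8 (mod 17).

8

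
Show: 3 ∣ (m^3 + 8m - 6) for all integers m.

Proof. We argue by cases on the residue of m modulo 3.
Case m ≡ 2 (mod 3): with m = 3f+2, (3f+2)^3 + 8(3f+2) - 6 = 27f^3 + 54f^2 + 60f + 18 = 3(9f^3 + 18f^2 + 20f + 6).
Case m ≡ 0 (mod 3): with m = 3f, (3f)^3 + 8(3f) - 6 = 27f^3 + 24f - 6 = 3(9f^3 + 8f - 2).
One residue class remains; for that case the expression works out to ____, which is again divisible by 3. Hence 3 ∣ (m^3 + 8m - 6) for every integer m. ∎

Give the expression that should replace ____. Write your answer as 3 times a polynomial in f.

Only m ≡ 1 (mod 3) is unaccounted for. Put m = 3f+1:
(3f+1)^3 + 8(3f+1) - 6 expands to 27f^3 + 27f^2 + 33f + 3,
and factoring out 3 leaves 3(9f^3 + 9f^2 + 11f + 1).

3(9f^3 + 9f^2 + 11f + 1)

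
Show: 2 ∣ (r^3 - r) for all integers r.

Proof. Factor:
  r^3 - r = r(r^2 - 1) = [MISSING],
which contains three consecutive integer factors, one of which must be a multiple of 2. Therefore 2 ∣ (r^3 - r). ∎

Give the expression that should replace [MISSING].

r(r^2 - 1) = r(r - 1)(r + 1) = (r - 1)r(r + 1).
These three factors are consecutive integers, so their product is divisible by 2.

(r - 1)r(r + 1)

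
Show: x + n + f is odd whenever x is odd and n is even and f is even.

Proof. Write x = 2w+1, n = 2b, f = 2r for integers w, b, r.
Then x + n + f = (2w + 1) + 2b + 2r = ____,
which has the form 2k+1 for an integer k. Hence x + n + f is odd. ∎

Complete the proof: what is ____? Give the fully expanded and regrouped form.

Expanding: (2w + 1) + 2b + 2r = 2b + 2r + 2w + 1.
Every term except the constant is even, so this is 2(b + r + w) + 1,
and b + r + w ∈ ℤ gives the required form.

2(b + r + w) + 1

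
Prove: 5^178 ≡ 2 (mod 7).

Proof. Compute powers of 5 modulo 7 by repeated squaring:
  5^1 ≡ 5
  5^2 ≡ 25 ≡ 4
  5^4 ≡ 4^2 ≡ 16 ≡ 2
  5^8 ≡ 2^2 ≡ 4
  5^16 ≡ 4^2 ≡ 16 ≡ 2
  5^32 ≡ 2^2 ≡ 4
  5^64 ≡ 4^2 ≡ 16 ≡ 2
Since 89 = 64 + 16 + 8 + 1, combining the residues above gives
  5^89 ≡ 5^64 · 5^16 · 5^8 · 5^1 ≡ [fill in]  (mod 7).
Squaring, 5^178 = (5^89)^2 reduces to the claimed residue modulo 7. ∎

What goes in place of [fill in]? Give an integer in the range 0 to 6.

3

5^64 · 5^16 · 5^8 · 5^1 ≡ 2 · 2 · 4 · 5 = 80.
80 mod 7 = 3, so 5^89 ≡ 3 (mod 7).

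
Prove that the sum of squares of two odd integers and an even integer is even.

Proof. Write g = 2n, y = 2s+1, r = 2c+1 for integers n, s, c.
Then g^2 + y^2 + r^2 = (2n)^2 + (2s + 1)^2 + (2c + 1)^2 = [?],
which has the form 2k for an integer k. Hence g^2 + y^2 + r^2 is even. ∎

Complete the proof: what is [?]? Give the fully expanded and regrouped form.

2(2c^2 + 2c + 2n^2 + 2s^2 + 2s + 1)

Expanding: (2n)^2 + (2s + 1)^2 + (2c + 1)^2 = 4c^2 + 4c + 4n^2 + 4s^2 + 4s + 2.
Every term is even; pulling out the factor of 2 gives 2(2c^2 + 2c + 2n^2 + 2s^2 + 2s + 1).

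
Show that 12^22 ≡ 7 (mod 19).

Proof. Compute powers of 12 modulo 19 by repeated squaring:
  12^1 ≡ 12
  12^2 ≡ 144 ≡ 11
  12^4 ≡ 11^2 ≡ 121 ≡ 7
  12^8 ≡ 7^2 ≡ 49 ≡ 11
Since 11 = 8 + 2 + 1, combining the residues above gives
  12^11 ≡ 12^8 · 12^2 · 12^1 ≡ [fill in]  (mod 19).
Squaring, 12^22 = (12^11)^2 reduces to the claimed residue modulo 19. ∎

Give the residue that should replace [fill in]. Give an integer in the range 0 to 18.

12^8 · 12^2 · 12^1 ≡ 11 · 11 · 12 = 1452.
1452 mod 19 = 8, so 12^11 ≡ 8 (mod 19).

8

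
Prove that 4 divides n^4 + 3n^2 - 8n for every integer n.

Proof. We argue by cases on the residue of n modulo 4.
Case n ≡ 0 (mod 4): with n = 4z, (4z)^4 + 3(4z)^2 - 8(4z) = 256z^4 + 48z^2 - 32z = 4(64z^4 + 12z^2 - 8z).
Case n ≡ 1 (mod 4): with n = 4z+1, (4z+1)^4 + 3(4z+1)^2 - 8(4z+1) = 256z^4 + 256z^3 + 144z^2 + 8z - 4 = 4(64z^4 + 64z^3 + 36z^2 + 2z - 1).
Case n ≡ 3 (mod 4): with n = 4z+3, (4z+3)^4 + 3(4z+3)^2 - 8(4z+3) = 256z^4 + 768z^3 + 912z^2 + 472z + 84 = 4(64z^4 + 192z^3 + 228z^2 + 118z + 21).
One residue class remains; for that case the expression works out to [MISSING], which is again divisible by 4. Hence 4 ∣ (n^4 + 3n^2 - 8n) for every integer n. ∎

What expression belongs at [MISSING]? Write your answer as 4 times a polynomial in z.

Only n ≡ 2 (mod 4) is unaccounted for. Put n = 4z+2:
(4z+2)^4 + 3(4z+2)^2 - 8(4z+2) expands to 256z^4 + 512z^3 + 432z^2 + 144z + 12,
and factoring out 4 leaves 4(64z^4 + 128z^3 + 108z^2 + 36z + 3).

4(64z^4 + 128z^3 + 108z^2 + 36z + 3)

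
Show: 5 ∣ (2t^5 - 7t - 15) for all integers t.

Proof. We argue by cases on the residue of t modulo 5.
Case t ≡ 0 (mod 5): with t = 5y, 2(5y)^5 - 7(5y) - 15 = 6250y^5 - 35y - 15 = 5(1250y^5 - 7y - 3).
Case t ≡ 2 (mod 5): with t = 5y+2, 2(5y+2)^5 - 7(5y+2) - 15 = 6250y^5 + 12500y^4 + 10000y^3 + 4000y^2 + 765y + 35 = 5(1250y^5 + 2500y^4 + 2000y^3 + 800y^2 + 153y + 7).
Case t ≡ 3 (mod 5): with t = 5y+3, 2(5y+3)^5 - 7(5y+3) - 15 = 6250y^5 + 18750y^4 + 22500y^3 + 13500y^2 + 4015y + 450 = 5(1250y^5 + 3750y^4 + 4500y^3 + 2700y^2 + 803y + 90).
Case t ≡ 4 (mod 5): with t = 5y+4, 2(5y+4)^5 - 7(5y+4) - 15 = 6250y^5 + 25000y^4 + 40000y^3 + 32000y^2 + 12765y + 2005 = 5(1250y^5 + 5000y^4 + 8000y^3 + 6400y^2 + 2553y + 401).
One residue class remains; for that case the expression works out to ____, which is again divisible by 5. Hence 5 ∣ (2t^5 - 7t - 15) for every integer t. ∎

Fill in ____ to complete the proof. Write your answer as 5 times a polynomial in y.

5(1250y^5 + 1250y^4 + 500y^3 + 100y^2 + 3y - 4)

Only t ≡ 1 (mod 5) is unaccounted for. Put t = 5y+1:
2(5y+1)^5 - 7(5y+1) - 15 expands to 6250y^5 + 6250y^4 + 2500y^3 + 500y^2 + 15y - 20,
and factoring out 5 leaves 5(1250y^5 + 1250y^4 + 500y^3 + 100y^2 + 3y - 4).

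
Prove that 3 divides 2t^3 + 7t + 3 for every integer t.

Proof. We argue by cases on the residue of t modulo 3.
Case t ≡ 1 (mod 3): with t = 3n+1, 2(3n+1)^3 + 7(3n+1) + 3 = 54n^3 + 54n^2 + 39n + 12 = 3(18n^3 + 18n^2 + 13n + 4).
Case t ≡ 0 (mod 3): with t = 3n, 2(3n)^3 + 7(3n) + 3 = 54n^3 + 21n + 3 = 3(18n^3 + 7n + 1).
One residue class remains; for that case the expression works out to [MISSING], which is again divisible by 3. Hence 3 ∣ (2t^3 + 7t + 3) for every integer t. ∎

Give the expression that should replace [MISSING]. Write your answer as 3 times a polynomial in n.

3(18n^3 + 36n^2 + 31n + 11)

The residues treated are {1, 0}, so the missing case is t ≡ 2 (mod 3); write t = 3n+2.
Then 2(3n+2)^3 + 7(3n+2) + 3 = 54n^3 + 108n^2 + 93n + 33 = 3(18n^3 + 36n^2 + 31n + 11).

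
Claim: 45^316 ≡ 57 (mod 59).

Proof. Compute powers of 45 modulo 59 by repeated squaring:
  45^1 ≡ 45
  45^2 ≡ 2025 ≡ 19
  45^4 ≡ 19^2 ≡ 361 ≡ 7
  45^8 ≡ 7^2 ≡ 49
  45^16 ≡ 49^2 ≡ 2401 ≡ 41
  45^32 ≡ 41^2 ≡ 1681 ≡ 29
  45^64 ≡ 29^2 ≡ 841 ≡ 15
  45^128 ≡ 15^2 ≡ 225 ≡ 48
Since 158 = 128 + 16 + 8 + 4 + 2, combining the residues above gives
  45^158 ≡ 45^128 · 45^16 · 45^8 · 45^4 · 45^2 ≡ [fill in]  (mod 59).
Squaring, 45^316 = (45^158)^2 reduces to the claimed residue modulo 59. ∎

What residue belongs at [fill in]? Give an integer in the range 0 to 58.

Multiply the listed residues: 48 · 41 · 49 · 7 · 19 = 1968 → 96432 → 675024 → 12825456.
Reducing modulo 59: 12825456 = 217380·59 + 36, so 45^158 ≡ 36.

36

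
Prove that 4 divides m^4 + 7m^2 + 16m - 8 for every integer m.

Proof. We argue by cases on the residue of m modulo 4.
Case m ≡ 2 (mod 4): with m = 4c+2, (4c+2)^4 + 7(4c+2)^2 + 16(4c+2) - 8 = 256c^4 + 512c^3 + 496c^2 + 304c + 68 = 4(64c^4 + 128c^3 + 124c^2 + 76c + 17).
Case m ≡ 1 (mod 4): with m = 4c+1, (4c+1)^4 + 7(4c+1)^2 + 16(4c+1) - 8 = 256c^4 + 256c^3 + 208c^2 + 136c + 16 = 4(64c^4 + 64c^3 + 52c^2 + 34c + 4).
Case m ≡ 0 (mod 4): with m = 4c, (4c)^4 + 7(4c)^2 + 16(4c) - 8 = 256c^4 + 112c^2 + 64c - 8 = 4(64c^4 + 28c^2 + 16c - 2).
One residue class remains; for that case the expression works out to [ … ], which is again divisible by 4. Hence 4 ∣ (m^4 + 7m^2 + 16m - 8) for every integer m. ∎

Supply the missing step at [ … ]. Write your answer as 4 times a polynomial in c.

4(64c^4 + 192c^3 + 244c^2 + 166c + 46)

The residues treated are {2, 1, 0}, so the missing case is m ≡ 3 (mod 4); write m = 4c+3.
Then (4c+3)^4 + 7(4c+3)^2 + 16(4c+3) - 8 = 256c^4 + 768c^3 + 976c^2 + 664c + 184 = 4(64c^4 + 192c^3 + 244c^2 + 166c + 46).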